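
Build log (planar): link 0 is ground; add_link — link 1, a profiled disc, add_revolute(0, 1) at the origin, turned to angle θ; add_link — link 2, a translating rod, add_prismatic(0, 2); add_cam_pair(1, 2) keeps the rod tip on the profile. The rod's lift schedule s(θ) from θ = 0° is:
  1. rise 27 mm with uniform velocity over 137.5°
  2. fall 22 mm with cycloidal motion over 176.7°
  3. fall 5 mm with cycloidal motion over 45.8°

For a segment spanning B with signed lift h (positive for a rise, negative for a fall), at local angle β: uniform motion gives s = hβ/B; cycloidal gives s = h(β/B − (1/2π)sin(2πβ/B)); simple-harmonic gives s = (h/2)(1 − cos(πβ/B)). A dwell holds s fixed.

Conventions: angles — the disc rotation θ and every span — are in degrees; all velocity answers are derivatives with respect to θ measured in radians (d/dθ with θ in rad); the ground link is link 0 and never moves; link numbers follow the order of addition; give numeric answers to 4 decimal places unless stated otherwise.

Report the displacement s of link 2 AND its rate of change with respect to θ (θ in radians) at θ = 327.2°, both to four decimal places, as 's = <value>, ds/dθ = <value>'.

seg 1 [0°–137.5°] uniform, h=27: full span → s += 27 → s = 27.0000
seg 2 [137.5°–314.2°] cycloidal, h=-22: full span → s += -22 → s = 5.0000
seg 3 [314.2°–360°] cycloidal, h=-5: θ=327.2° here. β=13, B=45.8. -5·(0.2838 − sin(2π·0.2838)/(2π)) = -0.6414 → s = 4.3586
velocity in seg [314.2°–360°] (cycloidal), θ in radians: β = 13° = 0.2269 rad, B = 45.8° = 0.7994 rad; ds/dθ = (h/B)(1 − cos(2πβ/B)) = ((-5)/0.7994)(1 − cos(2π·0.2838)) = -7.575063 mm/rad

s = 4.3586, ds/dθ = -7.5751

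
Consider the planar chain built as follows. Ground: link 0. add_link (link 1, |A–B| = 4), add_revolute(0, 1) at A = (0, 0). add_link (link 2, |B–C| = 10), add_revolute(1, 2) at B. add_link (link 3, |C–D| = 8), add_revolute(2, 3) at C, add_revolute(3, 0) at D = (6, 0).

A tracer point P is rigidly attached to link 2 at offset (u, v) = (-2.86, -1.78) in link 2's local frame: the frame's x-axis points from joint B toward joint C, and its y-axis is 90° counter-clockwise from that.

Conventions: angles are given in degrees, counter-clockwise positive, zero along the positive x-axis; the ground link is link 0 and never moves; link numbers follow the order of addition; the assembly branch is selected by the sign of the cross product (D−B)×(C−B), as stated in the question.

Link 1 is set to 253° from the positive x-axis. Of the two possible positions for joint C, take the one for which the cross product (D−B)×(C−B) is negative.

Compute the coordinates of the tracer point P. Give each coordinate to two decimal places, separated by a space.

A=(0,0), D=(6.00,0)
B = A + 4.00·(cos253°, sin253°) = (-1.1695, -3.8252)
|BD| = 8.1261
circle(B,10.00) ∩ circle(D,8.00): a=6.2781, h=7.7836
  candidates: C₊=(0.7056,5.9974) cross=63.251; C₋=(8.0336,-7.7372) cross=-63.251
  branch - wants cross < 0 → take C=(8.0336,-7.7372) (cross=-63.251)
ex = (C−B)/|BC| = (0.9203,-0.3912); ey = (0.3912,0.9203)
P = B + -2.86·ex + -1.78·ey = (-4.4979,-4.3445)

-4.50 -4.34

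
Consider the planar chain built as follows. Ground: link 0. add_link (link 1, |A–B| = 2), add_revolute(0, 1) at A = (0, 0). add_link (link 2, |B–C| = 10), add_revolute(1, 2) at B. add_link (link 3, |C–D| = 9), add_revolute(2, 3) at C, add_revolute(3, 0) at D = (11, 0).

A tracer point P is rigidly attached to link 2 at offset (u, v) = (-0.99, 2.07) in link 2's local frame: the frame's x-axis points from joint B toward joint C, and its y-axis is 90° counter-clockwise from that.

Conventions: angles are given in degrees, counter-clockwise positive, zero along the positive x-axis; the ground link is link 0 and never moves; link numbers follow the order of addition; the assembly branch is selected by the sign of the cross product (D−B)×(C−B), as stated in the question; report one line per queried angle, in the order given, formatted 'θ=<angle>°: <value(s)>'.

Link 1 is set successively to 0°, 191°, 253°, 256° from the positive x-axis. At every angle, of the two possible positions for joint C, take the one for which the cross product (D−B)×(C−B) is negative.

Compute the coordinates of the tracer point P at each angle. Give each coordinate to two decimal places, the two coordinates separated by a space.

A=(0,0), D=(11.00,0)
θ=0°: B = A + 2.00·(cos0°, sin0°) = (2.0000, 0.0000)
θ=0°: |BD| = 9.0000
θ=0°: circle(B,10.00) ∩ circle(D,9.00): a=5.5556, h=8.3148
θ=0°:   candidates: C₊=(7.5556,8.3148) cross=74.833; C₋=(7.5556,-8.3148) cross=-74.833
θ=0°:   branch - wants cross < 0 → take C=(7.5556,-8.3148) (cross=-74.833)
θ=0°: ex = (C−B)/|BC| = (0.5556,-0.8315); ey = (0.8315,0.5556)
θ=0°: P = B + -0.99·ex + 2.07·ey = (3.1712,1.9732)
θ=191°: B = A + 2.00·(cos191°, sin191°) = (-1.9633, -0.3816)
θ=191°: |BD| = 12.9689
θ=191°: circle(B,10.00) ∩ circle(D,9.00): a=7.2170, h=6.9221
θ=191°:   candidates: C₊=(5.0469,6.7499) cross=89.772; C₋=(5.4543,-7.0884) cross=-89.772
θ=191°:   branch - wants cross < 0 → take C=(5.4543,-7.0884) (cross=-89.772)
θ=191°: ex = (C−B)/|BC| = (0.7418,-0.6707); ey = (0.6707,0.7418)
θ=191°: P = B + -0.99·ex + 2.07·ey = (-1.3093,1.8178)
θ=253°: B = A + 2.00·(cos253°, sin253°) = (-0.5847, -1.9126)
θ=253°: |BD| = 11.7416
θ=253°: circle(B,10.00) ∩ circle(D,9.00): a=6.6799, h=7.4417
θ=253°:   candidates: C₊=(4.7937,6.5178) cross=87.378; C₋=(7.2181,-8.1668) cross=-87.378
θ=253°:   branch - wants cross < 0 → take C=(7.2181,-8.1668) (cross=-87.378)
θ=253°: ex = (C−B)/|BC| = (0.7803,-0.6254); ey = (0.6254,0.7803)
θ=253°: P = B + -0.99·ex + 2.07·ey = (-0.0626,0.3218)
θ=256°: B = A + 2.00·(cos256°, sin256°) = (-0.4838, -1.9406)
θ=256°: |BD| = 11.6467
θ=256°: circle(B,10.00) ∩ circle(D,9.00): a=6.6390, h=7.4782
θ=256°:   candidates: C₊=(4.8163,6.5393) cross=87.096; C₋=(7.3084,-8.2080) cross=-87.096
θ=256°:   branch - wants cross < 0 → take C=(7.3084,-8.2080) (cross=-87.096)
θ=256°: ex = (C−B)/|BC| = (0.7792,-0.6267); ey = (0.6267,0.7792)
θ=256°: P = B + -0.99·ex + 2.07·ey = (0.0421,0.2929)

θ=0°: 3.17 1.97
θ=191°: -1.31 1.82
θ=253°: -0.06 0.32
θ=256°: 0.04 0.29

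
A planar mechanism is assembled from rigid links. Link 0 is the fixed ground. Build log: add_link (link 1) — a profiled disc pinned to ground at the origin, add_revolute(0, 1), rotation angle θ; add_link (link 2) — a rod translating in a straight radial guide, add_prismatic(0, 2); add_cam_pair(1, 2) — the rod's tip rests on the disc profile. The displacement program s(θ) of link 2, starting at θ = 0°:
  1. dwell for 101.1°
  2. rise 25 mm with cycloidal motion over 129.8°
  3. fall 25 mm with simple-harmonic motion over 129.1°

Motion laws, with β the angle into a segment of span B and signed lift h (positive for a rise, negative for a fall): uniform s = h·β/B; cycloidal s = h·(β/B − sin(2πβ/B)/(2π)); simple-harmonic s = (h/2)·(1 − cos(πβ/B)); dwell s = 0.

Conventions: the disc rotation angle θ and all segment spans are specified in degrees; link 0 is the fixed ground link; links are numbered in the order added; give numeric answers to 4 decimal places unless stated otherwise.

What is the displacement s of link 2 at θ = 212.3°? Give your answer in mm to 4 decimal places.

seg 1 [0°–101.1°] dwell: s stays 0.0000
seg 2 [101.1°–230.9°] cycloidal, h=25: θ=212.3° here. β=111.2, B=129.8. 25·(0.8567 − sin(2π·0.8567)/(2π)) = 24.5352 → s = 24.5352

24.5352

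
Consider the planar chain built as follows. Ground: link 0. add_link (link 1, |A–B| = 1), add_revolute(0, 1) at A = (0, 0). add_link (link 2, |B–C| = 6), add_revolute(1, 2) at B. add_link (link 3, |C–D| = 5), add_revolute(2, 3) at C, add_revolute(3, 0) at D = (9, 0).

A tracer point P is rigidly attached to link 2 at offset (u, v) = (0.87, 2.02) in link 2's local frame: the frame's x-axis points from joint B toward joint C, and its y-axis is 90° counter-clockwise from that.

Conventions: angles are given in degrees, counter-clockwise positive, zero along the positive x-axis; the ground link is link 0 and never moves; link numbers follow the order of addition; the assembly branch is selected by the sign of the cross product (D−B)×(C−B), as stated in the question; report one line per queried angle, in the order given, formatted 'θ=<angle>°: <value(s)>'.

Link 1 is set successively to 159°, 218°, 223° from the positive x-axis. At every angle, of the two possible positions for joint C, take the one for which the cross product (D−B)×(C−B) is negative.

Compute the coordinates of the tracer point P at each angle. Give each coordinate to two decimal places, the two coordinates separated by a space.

A=(0,0), D=(9.00,0)
θ=159°: B = A + 1.00·(cos159°, sin159°) = (-0.9336, 0.3584)
θ=159°: |BD| = 9.9400
θ=159°: circle(B,6.00) ∩ circle(D,5.00): a=5.5233, h=2.3437
θ=159°:   candidates: C₊=(4.6707,2.5014) cross=23.296; C₋=(4.5017,-2.1829) cross=-23.296
θ=159°:   branch - wants cross < 0 → take C=(4.5017,-2.1829) (cross=-23.296)
θ=159°: ex = (C−B)/|BC| = (0.9059,-0.4235); ey = (0.4235,0.9059)
θ=159°: P = B + 0.87·ex + 2.02·ey = (0.7101,1.8198)
θ=218°: B = A + 1.00·(cos218°, sin218°) = (-0.7880, -0.6157)
θ=218°: |BD| = 9.8074
θ=218°: circle(B,6.00) ∩ circle(D,5.00): a=5.4645, h=2.4778
θ=218°:   candidates: C₊=(4.5101,2.2003) cross=24.301; C₋=(4.8212,-2.7455) cross=-24.301
θ=218°:   branch - wants cross < 0 → take C=(4.8212,-2.7455) (cross=-24.301)
θ=218°: ex = (C−B)/|BC| = (0.9349,-0.3550); ey = (0.3550,0.9349)
θ=218°: P = B + 0.87·ex + 2.02·ey = (0.7424,0.9640)
θ=223°: B = A + 1.00·(cos223°, sin223°) = (-0.7314, -0.6820)
θ=223°: |BD| = 9.7552
θ=223°: circle(B,6.00) ∩ circle(D,5.00): a=5.4414, h=2.5281
θ=223°:   candidates: C₊=(4.5200,2.2203) cross=24.662; C₋=(4.8735,-2.8234) cross=-24.662
θ=223°:   branch - wants cross < 0 → take C=(4.8735,-2.8234) (cross=-24.662)
θ=223°: ex = (C−B)/|BC| = (0.9341,-0.3569); ey = (0.3569,0.9341)
θ=223°: P = B + 0.87·ex + 2.02·ey = (0.8023,0.8945)

θ=159°: 0.71 1.82
θ=218°: 0.74 0.96
θ=223°: 0.80 0.89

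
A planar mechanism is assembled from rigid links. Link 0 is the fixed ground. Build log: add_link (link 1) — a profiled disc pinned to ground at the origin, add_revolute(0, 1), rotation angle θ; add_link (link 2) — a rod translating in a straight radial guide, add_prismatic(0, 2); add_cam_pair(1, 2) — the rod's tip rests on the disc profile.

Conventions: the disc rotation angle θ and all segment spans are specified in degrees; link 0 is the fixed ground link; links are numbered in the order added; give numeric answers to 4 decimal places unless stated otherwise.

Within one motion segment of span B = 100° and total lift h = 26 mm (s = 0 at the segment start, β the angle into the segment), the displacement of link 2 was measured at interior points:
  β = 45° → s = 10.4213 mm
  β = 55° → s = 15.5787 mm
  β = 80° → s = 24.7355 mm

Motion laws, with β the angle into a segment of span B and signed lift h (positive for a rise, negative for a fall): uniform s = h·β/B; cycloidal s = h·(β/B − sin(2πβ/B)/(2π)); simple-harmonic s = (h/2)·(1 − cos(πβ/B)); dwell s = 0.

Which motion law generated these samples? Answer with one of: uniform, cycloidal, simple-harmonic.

candidates at β/B = r: uniform s = h·r (linear in β); cycloidal s = h·(r − sin(2πr)/(2π)); simple-harmonic s = (h/2)(1 − cos(πr))
β=45°: printed 10.4213 | uniform 11.7000, cycloidal 10.4213, simple-harmonic 10.9664
β=55°: printed 15.5787 | uniform 14.3000, cycloidal 15.5787, simple-harmonic 15.0336
β=80°: printed 24.7355 | uniform 20.8000, cycloidal 24.7355, simple-harmonic 23.5172
only one law matches every sample → cycloidal

cycloidal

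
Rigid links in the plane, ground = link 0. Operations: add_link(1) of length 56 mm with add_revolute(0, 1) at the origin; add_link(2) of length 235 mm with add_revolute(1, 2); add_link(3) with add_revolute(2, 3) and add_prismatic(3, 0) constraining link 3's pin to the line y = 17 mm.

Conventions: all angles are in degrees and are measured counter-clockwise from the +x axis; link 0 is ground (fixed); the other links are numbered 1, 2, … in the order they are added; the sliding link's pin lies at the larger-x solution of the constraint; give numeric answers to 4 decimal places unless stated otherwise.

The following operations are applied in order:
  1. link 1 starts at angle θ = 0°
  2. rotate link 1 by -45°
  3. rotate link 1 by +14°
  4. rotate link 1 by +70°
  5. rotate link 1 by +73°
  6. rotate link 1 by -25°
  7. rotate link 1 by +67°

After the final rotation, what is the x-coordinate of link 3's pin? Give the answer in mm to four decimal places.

geometry: r = 56 mm, L = 235 mm, e = 17 mm; θ starts at 0°
rotate link 1 by -45°: θ ← 0° -45° = -45°
rotate link 1 by +14°: θ ← -45° +14° = -31°
rotate link 1 by +70°: θ ← -31° +70° = 39°
rotate link 1 by +73°: θ ← 39° +73° = 112°
rotate link 1 by -25°: θ ← 112° -25° = 87°
rotate link 1 by +67°: θ ← 87° +67° = 154°
crank pin P = (r cos θ, r sin θ) = (-50.332467, 24.548784)
h = r sin θ − e = 24.548784 − 17 = 7.548784
x = r cos θ + √(L² − h²) = -50.332467 + 234.878726 = 184.546259

184.5463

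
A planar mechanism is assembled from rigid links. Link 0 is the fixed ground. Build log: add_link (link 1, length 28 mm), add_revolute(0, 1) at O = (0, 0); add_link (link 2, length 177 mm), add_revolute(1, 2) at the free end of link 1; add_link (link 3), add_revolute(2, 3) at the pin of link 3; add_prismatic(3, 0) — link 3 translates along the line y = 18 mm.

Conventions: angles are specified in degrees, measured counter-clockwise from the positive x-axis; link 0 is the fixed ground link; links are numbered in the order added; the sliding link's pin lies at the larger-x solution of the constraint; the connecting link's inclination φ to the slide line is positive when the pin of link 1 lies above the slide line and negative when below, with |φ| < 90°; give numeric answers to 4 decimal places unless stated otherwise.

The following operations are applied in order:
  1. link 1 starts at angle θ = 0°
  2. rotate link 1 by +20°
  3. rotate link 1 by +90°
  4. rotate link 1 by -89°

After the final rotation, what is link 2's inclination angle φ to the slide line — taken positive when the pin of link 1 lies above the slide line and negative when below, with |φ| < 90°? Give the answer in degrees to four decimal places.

geometry: r = 28 mm, L = 177 mm, e = 18 mm; θ starts at 0°
rotate link 1 by +20°: θ ← 0° +20° = 20°
rotate link 1 by +90°: θ ← 20° +90° = 110°
rotate link 1 by -89°: θ ← 110° -89° = 21°
h = r sin θ − e = 10.034303 − 18 = -7.965697
sin φ = h / L = -7.965697 / 177 = -0.04500394
φ = arcsin(-0.04500394) = -2.579407°

-2.5794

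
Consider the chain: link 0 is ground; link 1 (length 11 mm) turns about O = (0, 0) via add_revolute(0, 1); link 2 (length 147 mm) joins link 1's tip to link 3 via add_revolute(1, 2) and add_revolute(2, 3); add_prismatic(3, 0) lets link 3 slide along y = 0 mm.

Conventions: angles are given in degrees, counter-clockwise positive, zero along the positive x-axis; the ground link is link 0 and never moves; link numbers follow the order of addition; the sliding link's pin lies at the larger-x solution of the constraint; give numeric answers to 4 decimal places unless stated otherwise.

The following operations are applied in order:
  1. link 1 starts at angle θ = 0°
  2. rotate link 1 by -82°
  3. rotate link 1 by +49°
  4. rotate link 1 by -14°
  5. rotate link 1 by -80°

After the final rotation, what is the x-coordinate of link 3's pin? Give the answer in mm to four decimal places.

geometry: r = 11 mm, L = 147 mm, e = 0 mm; θ starts at 0°
rotate link 1 by -82°: θ ← 0° -82° = -82°
rotate link 1 by +49°: θ ← -82° +49° = -33°
rotate link 1 by -14°: θ ← -33° -14° = -47°
rotate link 1 by -80°: θ ← -47° -80° = -127°
crank pin P = (r cos θ, r sin θ) = (-6.619965, -8.784991)
h = r sin θ − e = -8.784991 − 0 = -8.784991
x = r cos θ + √(L² − h²) = -6.619965 + 146.737262 = 140.117296

140.1173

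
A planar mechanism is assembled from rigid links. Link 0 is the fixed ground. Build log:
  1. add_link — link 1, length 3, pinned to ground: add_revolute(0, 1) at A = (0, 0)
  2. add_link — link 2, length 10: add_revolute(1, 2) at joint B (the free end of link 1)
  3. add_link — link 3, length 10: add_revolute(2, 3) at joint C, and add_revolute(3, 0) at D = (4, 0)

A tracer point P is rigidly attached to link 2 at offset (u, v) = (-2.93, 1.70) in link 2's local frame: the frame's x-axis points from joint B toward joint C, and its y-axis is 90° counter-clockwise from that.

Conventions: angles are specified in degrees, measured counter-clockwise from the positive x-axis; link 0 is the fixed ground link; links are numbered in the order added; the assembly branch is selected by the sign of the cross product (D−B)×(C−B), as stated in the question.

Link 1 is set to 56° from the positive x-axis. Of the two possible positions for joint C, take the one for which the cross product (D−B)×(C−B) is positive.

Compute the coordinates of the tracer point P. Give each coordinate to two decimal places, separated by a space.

A=(0,0), D=(4.00,0)
B = A + 3.00·(cos56°, sin56°) = (1.6776, 2.4871)
|BD| = 3.4028
circle(B,10.00) ∩ circle(D,10.00): a=1.7014, h=9.8542
  candidates: C₊=(10.0411,7.9690) cross=33.532; C₋=(-4.3636,-5.4819) cross=-33.532
  branch + wants cross > 0 → take C=(10.0411,7.9690) (cross=33.532)
ex = (C−B)/|BC| = (0.8364,0.5482); ey = (-0.5482,0.8364)
P = B + -2.93·ex + 1.70·ey = (-1.7049,2.3027)

-1.70 2.30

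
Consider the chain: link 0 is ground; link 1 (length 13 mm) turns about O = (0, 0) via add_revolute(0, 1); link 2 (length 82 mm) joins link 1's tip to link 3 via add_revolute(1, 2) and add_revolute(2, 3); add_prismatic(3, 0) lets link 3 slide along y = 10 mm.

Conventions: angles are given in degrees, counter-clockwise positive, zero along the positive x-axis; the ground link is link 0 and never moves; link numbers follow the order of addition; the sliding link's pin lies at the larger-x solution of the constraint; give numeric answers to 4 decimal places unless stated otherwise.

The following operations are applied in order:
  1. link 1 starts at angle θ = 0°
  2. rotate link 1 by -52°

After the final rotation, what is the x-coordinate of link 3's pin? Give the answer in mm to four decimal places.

geometry: r = 13 mm, L = 82 mm, e = 10 mm; θ starts at 0°
rotate link 1 by -52°: θ ← 0° -52° = -52°
crank pin P = (r cos θ, r sin θ) = (8.003599, -10.244140)
h = r sin θ − e = -10.244140 − 10 = -20.244140
x = r cos θ + √(L² − h²) = 8.003599 + 79.461782 = 87.465381

87.4654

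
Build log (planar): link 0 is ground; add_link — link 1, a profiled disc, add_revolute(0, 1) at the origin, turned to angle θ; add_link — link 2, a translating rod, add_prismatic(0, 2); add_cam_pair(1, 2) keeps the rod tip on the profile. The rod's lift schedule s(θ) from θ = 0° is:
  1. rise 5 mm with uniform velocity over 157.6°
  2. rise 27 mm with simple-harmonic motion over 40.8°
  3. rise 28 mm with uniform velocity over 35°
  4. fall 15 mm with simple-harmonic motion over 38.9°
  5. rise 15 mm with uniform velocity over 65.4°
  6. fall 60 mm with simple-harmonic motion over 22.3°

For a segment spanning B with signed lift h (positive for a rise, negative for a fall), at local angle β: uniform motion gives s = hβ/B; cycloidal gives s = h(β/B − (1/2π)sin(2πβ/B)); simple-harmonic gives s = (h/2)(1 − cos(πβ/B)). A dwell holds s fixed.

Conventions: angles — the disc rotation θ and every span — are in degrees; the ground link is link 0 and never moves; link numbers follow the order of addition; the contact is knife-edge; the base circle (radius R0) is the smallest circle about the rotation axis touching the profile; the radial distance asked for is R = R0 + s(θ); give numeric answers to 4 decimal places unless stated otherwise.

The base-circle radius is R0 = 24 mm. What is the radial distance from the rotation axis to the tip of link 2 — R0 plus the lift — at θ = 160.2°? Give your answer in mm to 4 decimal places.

seg 1 [0°–157.6°] uniform, h=5: full span → s += 5 → s = 5.0000
seg 2 [157.6°–198.4°] simple-harmonic, h=27: θ=160.2° here. β=2.6, B=40.8. 27/2·(1 − cos(π·0.0637)) = 0.2696 → s = 5.2696
R = R0 + s = 24 + 5.2696 = 29.2696

29.2696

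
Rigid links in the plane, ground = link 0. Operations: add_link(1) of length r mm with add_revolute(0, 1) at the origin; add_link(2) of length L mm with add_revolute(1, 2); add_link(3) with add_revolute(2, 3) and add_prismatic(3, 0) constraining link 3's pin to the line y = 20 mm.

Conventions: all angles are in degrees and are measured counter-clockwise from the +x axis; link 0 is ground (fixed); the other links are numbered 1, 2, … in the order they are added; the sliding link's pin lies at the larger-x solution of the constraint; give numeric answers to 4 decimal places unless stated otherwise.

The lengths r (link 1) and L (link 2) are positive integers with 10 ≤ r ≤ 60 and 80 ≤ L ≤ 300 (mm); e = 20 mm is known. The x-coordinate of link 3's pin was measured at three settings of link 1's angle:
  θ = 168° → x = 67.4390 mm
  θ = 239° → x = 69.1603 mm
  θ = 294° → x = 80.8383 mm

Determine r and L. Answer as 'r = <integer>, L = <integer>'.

constraint per measurement: (x − r cos θ)² + (r sin θ − e)² = L²
subtracting the θ₁ and θ₂ equations cancels the r² and L² terms:
r = (x₁² − x₂²) / (2[(x₁cos θ₁ + e sin θ₁) − (x₂cos θ₂ + e sin θ₂)]) = 12.9998 → r = 13
L² = (x₁ − r cos θ₁)² + (r sin θ₁ − e)² = 6724.0023 → L = 82.0000 → L = 82
check at θ₃=294°: x = 80.8383 (printed 80.8383) ✓

r = 13, L = 82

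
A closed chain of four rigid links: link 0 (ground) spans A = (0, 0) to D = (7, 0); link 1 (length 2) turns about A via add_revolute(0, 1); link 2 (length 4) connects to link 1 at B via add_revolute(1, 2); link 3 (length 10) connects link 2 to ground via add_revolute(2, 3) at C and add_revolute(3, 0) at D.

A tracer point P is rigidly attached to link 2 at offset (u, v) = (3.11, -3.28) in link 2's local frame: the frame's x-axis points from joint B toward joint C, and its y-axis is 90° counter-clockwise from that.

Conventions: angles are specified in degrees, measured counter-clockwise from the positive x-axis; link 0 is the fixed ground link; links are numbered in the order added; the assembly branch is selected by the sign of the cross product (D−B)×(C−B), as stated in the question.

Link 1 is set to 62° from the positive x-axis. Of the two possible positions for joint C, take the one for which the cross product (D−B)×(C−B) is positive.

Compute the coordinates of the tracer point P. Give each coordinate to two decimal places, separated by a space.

A=(0,0), D=(7.00,0)
B = A + 2.00·(cos62°, sin62°) = (0.9389, 1.7659)
|BD| = 6.3131
circle(B,4.00) ∩ circle(D,10.00): a=-3.4963, h=1.9431
  candidates: C₊=(-1.8743,4.6094) cross=12.267; C₋=(-2.9613,0.8784) cross=-12.267
  branch + wants cross > 0 → take C=(-1.8743,4.6094) (cross=12.267)
ex = (C−B)/|BC| = (-0.7033,0.7109); ey = (-0.7109,-0.7033)
P = B + 3.11·ex + -3.28·ey = (1.0833,6.2836)

1.08 6.28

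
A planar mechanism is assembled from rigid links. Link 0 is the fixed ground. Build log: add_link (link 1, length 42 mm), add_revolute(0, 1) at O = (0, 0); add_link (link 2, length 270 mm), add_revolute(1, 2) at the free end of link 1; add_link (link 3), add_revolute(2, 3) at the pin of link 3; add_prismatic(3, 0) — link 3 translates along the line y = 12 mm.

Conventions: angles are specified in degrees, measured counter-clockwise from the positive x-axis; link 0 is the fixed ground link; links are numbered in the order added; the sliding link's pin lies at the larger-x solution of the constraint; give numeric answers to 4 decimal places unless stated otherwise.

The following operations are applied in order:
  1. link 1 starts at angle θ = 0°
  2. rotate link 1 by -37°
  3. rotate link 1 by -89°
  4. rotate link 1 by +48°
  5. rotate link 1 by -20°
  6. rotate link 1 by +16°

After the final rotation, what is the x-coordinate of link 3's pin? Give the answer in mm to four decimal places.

geometry: r = 42 mm, L = 270 mm, e = 12 mm; θ starts at 0°
rotate link 1 by -37°: θ ← 0° -37° = -37°
rotate link 1 by -89°: θ ← -37° -89° = -126°
rotate link 1 by +48°: θ ← -126° +48° = -78°
rotate link 1 by -20°: θ ← -78° -20° = -98°
rotate link 1 by +16°: θ ← -98° +16° = -82°
crank pin P = (r cos θ, r sin θ) = (5.845270, -41.591259)
h = r sin θ − e = -41.591259 − 12 = -53.591259
x = r cos θ + √(L² − h²) = 5.845270 + 264.627997 = 270.473268

270.4733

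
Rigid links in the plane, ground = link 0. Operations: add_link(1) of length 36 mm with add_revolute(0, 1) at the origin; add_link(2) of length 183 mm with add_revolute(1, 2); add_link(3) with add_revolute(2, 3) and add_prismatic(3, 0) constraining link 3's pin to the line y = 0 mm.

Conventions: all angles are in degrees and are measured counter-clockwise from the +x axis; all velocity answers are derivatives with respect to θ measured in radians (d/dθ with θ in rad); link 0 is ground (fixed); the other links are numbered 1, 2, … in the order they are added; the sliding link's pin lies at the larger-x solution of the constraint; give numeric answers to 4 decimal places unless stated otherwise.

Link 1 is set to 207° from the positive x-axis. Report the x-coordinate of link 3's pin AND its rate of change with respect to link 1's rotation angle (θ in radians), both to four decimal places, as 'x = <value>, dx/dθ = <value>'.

geometry: r = 36 mm, L = 183 mm, e = 0 mm
crank pin P = (r cos θ, r sin θ) = (-32.076235, -16.343658)
h = r sin θ − e = -16.343658 − 0 = -16.343658
x = r cos θ + √(L² − h²) = -32.076235 + 182.268716 = 150.192481
dx/dθ = −r sin θ − h·r cos θ/√(L² − h²) (θ in radians; h = -16.343658) = 13.467448

x = 150.1925, dx/dθ = 13.4674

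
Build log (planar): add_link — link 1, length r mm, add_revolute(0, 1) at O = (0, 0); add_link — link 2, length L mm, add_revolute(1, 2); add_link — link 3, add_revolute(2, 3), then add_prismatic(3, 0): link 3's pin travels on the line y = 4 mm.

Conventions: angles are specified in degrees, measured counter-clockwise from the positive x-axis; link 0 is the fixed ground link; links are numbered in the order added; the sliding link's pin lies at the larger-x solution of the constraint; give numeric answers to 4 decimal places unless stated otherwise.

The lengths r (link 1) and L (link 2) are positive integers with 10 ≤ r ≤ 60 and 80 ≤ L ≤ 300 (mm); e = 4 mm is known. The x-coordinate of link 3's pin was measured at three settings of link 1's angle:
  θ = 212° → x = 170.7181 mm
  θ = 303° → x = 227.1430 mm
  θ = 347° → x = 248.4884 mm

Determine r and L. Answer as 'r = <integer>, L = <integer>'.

constraint per measurement: (x − r cos θ)² + (r sin θ − e)² = L²
subtracting the θ₁ and θ₂ equations cancels the r² and L² terms:
r = (x₁² − x₂²) / (2[(x₁cos θ₁ + e sin θ₁) − (x₂cos θ₂ + e sin θ₂)]) = 42.0000 → r = 42
L² = (x₁ − r cos θ₁)² + (r sin θ₁ − e)² = 43264.0040 → L = 208.0000 → L = 208
check at θ₃=347°: x = 248.4884 (printed 248.4884) ✓

r = 42, L = 208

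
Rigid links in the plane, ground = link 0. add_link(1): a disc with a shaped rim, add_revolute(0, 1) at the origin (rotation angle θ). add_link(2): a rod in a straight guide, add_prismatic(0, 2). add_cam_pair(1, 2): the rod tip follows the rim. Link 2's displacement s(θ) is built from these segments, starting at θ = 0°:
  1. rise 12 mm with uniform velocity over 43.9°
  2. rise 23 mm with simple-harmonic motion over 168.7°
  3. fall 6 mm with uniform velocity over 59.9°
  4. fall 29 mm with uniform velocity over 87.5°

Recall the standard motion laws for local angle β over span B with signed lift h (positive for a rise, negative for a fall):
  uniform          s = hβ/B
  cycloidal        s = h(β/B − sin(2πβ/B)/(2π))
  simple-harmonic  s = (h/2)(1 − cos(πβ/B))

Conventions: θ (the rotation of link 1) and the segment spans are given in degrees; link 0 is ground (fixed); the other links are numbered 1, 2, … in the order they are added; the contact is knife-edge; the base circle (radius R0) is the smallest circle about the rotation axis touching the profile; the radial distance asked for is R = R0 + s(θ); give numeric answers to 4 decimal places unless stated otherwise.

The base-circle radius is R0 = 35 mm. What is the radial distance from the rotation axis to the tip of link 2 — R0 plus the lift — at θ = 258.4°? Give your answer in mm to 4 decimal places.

segment 1 (0° to 43.9°, uniform, h = 12) is passed completely: s = 0.0000 + (12) = 12.0000
segment 2 (43.9° to 212.6°, simple-harmonic, h = 23) is passed completely: s = 12.0000 + (23) = 35.0000
θ = 258.4° falls in segment 3 (212.6° to 272.5°, uniform, h = -6): β = 258.4 − 212.6 = 45.8°, B = 59.9°; Δs = -6·45.8/59.9 = -4.5876; s = 35.0000 − 4.5876 = 30.4124
R = R0 + s = 35 + 30.4124 = 65.4124

65.4124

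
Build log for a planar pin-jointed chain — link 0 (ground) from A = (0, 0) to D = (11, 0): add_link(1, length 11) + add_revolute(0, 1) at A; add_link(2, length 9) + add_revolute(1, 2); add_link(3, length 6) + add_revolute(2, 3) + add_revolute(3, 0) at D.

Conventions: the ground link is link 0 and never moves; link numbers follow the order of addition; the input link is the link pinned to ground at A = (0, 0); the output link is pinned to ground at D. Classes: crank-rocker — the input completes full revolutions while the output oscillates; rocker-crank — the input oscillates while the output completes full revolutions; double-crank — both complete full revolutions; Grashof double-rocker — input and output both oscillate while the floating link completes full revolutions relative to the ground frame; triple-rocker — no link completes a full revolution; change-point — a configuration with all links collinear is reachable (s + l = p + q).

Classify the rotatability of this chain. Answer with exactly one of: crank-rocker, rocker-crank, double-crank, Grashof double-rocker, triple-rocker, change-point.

lengths: ground=11, input=11, coupler=9, output=6
sorted: s=6 (shortest), l=11 (longest), p+q=20
s + l = 17 vs p + q = 20
s + l < p + q (Grashof) with shortest = output link → rocker-crank

rocker-crank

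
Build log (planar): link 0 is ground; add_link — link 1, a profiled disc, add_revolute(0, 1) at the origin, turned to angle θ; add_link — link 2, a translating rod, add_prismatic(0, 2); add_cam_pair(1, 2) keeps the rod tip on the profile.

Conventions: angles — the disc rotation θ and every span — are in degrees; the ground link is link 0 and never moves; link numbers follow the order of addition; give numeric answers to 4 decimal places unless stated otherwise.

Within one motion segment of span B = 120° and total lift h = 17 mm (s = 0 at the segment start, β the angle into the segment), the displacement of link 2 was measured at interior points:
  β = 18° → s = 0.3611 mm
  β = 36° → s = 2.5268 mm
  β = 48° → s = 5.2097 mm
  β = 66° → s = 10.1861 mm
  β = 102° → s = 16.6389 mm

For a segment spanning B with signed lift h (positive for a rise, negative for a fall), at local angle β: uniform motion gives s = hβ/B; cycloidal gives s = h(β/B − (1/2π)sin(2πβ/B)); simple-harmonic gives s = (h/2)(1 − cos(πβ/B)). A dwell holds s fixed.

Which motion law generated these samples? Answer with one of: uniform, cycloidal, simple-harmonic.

candidates at β/B = r: uniform s = h·r (linear in β); cycloidal s = h·(r − sin(2πr)/(2π)); simple-harmonic s = (h/2)(1 − cos(πr))
β=18°: printed 0.3611 | uniform 2.5500, cycloidal 0.3611, simple-harmonic 0.9264
β=36°: printed 2.5268 | uniform 5.1000, cycloidal 2.5268, simple-harmonic 3.5038
β=48°: printed 5.2097 | uniform 6.8000, cycloidal 5.2097, simple-harmonic 5.8734
β=66°: printed 10.1861 | uniform 9.3500, cycloidal 10.1861, simple-harmonic 9.8297
β=102°: printed 16.6389 | uniform 14.4500, cycloidal 16.6389, simple-harmonic 16.0736
only one law matches every sample → cycloidal

cycloidal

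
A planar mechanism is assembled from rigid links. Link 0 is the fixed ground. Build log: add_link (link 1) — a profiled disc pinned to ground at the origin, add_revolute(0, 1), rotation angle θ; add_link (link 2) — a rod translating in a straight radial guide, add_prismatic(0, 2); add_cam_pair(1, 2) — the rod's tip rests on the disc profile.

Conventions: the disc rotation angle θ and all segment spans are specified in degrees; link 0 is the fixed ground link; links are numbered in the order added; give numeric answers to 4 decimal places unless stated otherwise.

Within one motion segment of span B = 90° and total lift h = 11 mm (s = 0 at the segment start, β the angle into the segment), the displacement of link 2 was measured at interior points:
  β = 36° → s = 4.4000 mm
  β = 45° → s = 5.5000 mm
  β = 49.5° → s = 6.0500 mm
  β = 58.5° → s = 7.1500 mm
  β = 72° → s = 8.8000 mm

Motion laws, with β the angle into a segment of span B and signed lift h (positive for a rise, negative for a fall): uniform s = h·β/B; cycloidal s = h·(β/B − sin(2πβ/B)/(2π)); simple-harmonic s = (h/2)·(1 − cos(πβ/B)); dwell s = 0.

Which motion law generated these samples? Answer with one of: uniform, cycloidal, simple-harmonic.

candidates at β/B = r: uniform s = h·r (linear in β); cycloidal s = h·(r − sin(2πr)/(2π)); simple-harmonic s = (h/2)(1 − cos(πr))
β=36°: printed 4.4000 | uniform 4.4000, cycloidal 3.3710, simple-harmonic 3.8004
β=45°: printed 5.5000 | uniform 5.5000, cycloidal 5.5000, simple-harmonic 5.5000
β=49.5°: printed 6.0500 | uniform 6.0500, cycloidal 6.5910, simple-harmonic 6.3604
β=58.5°: printed 7.1500 | uniform 7.1500, cycloidal 8.5663, simple-harmonic 7.9969
β=72°: printed 8.8000 | uniform 8.8000, cycloidal 10.4650, simple-harmonic 9.9496
only one law matches every sample → uniform

uniform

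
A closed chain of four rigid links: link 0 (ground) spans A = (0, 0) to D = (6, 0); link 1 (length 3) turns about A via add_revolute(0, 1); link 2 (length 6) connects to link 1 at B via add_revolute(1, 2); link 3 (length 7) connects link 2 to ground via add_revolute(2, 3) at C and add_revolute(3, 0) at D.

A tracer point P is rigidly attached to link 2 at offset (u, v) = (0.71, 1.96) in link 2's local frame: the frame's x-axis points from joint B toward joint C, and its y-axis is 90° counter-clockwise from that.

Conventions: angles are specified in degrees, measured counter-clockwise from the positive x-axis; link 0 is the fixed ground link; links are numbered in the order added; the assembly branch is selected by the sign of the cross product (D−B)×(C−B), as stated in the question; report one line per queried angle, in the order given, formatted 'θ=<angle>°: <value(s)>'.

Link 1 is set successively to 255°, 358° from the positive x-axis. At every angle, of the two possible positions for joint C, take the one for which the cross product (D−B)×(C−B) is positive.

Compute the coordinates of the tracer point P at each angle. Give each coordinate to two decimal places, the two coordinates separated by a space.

A=(0,0), D=(6.00,0)
θ=255°: B = A + 3.00·(cos255°, sin255°) = (-0.7765, -2.8978)
θ=255°: |BD| = 7.3700
θ=255°: circle(B,6.00) ∩ circle(D,7.00): a=2.8031, h=5.3050
θ=255°:   candidates: C₊=(-0.2850,3.0821) cross=39.098; C₋=(3.8867,-6.6734) cross=-39.098
θ=255°:   branch + wants cross > 0 → take C=(-0.2850,3.0821) (cross=39.098)
θ=255°: ex = (C−B)/|BC| = (0.0819,0.9966); ey = (-0.9966,0.0819)
θ=255°: P = B + 0.71·ex + 1.96·ey = (-2.6717,-2.0296)
θ=358°: B = A + 3.00·(cos358°, sin358°) = (2.9982, -0.1047)
θ=358°: |BD| = 3.0037
θ=358°: circle(B,6.00) ∩ circle(D,7.00): a=-0.6622, h=5.9633
θ=358°:   candidates: C₊=(2.1285,5.8319) cross=17.912; C₋=(2.5442,-6.0875) cross=-17.912
θ=358°:   branch + wants cross > 0 → take C=(2.1285,5.8319) (cross=17.912)
θ=358°: ex = (C−B)/|BC| = (-0.1449,0.9894); ey = (-0.9894,-0.1449)
θ=358°: P = B + 0.71·ex + 1.96·ey = (0.9560,0.3137)

θ=255°: -2.67 -2.03
θ=358°: 0.96 0.31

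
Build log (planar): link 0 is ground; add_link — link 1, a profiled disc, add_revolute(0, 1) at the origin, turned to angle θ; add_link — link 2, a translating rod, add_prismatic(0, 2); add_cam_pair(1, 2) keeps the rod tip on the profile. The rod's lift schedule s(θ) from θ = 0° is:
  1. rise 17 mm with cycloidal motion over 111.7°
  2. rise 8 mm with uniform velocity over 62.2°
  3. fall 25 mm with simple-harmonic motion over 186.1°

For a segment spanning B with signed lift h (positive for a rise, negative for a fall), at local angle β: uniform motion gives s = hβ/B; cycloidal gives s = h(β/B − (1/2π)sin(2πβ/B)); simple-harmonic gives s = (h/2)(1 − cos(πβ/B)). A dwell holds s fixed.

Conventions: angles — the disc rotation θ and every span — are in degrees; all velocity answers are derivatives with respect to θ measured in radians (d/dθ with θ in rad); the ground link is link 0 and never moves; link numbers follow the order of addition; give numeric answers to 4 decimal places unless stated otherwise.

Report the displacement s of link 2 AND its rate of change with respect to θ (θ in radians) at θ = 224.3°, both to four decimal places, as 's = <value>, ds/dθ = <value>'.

seg 1 [0°–111.7°] cycloidal, h=17: full span → s += 17 → s = 17.0000
seg 2 [111.7°–173.9°] uniform, h=8: full span → s += 8 → s = 25.0000
seg 3 [173.9°–360°] simple-harmonic, h=-25: θ=224.3° here. β=50.4, B=186.1. -25/2·(1 − cos(π·0.2708)) = -4.2578 → s = 20.7422
velocity in seg [173.9°–360°] (simple-harmonic), θ in radians: β = 50.4° = 0.8796 rad, B = 186.1° = 3.2481 rad; ds/dθ = (πh/(2B)) sin(πβ/B) = (π·(-25)/(2·3.2481)) sin(π·0.2708) = -9.089669 mm/rad

s = 20.7422, ds/dθ = -9.0897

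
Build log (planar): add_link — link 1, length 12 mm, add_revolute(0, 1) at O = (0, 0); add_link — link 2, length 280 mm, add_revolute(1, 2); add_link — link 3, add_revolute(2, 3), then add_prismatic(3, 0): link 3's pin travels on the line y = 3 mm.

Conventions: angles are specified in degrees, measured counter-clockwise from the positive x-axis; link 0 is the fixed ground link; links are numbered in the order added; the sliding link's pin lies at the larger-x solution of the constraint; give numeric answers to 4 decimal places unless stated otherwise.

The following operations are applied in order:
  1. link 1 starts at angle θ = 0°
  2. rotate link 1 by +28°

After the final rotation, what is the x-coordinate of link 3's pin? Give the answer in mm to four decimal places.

geometry: r = 12 mm, L = 280 mm, e = 3 mm; θ starts at 0°
rotate link 1 by +28°: θ ← 0° +28° = 28°
crank pin P = (r cos θ, r sin θ) = (10.595371, 5.633659)
h = r sin θ − e = 5.633659 − 3 = 2.633659
x = r cos θ + √(L² − h²) = 10.595371 + 279.987614 = 290.582985

290.5830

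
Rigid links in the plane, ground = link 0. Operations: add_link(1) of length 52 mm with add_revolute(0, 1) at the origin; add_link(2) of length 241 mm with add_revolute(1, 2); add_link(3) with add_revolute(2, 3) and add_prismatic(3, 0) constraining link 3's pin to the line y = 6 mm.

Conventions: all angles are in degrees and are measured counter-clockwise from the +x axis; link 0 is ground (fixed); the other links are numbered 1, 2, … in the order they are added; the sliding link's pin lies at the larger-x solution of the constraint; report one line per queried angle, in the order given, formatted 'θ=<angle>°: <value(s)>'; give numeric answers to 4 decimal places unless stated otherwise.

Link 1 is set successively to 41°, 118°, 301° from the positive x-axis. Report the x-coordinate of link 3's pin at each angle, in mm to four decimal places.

geometry: r = 52 mm, L = 241 mm, e = 6 mm
θ=41°: crank pin P = (r cos θ, r sin θ) = (39.244898, 34.115070)
θ=41°: h = r sin θ − e = 34.115070 − 6 = 28.115070
θ=41°: x = r cos θ + √(L² − h²) = 39.244898 + 239.354429 = 278.599328
θ=118°: crank pin P = (r cos θ, r sin θ) = (-24.412521, 45.913275)
θ=118°: h = r sin θ − e = 45.913275 − 6 = 39.913275
θ=118°: x = r cos θ + √(L² − h²) = -24.412521 + 237.671897 = 213.259375
θ=301°: crank pin P = (r cos θ, r sin θ) = (26.781980, -44.572700)
θ=301°: h = r sin θ − e = -44.572700 − 6 = -50.572700
θ=301°: x = r cos θ + √(L² − h²) = 26.781980 + 235.634043 = 262.416023

θ=41°: 278.5993
θ=118°: 213.2594
θ=301°: 262.4160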